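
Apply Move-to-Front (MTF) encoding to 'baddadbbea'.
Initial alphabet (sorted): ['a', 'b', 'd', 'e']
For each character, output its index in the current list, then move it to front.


MTF encoding:
'b': index 1 in ['a', 'b', 'd', 'e'] -> ['b', 'a', 'd', 'e']
'a': index 1 in ['b', 'a', 'd', 'e'] -> ['a', 'b', 'd', 'e']
'd': index 2 in ['a', 'b', 'd', 'e'] -> ['d', 'a', 'b', 'e']
'd': index 0 in ['d', 'a', 'b', 'e'] -> ['d', 'a', 'b', 'e']
'a': index 1 in ['d', 'a', 'b', 'e'] -> ['a', 'd', 'b', 'e']
'd': index 1 in ['a', 'd', 'b', 'e'] -> ['d', 'a', 'b', 'e']
'b': index 2 in ['d', 'a', 'b', 'e'] -> ['b', 'd', 'a', 'e']
'b': index 0 in ['b', 'd', 'a', 'e'] -> ['b', 'd', 'a', 'e']
'e': index 3 in ['b', 'd', 'a', 'e'] -> ['e', 'b', 'd', 'a']
'a': index 3 in ['e', 'b', 'd', 'a'] -> ['a', 'e', 'b', 'd']


Output: [1, 1, 2, 0, 1, 1, 2, 0, 3, 3]


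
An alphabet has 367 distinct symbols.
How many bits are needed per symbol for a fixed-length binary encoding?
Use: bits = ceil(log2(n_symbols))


log2(367) = 8.5196
Bracket: 2^8 = 256 < 367 <= 2^9 = 512
So ceil(log2(367)) = 9

bits = ceil(log2(367)) = ceil(8.5196) = 9 bits


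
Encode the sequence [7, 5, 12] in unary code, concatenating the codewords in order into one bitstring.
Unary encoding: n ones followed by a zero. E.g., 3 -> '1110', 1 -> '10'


Encode each number as n ones followed by a terminating 0:
  7 -> 11111110 (8 bits)
  5 -> 111110 (6 bits)
  12 -> 1111111111110 (13 bits)
Total length = 8 + 6 + 13 = 27 bits.

Unary([7, 5, 12]) = 111111101111101111111111110 (27 bits)


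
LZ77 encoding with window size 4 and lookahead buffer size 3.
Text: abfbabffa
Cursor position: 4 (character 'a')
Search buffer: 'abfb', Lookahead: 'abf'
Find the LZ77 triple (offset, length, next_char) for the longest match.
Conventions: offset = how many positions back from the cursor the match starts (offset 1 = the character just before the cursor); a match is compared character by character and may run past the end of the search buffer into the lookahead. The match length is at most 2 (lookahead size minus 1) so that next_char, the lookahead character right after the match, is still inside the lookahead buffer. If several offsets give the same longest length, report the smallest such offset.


Try each offset into the search buffer:
  offset=1 (pos 3, char 'b'): match length 0
  offset=2 (pos 2, char 'f'): match length 0
  offset=3 (pos 1, char 'b'): match length 0
  offset=4 (pos 0, char 'a'): match length 2
Longest match has length 2 at offset 4.
next_char = character at position 4 + 2 = 6 -> 'f'

Best match: offset=4, length=2 (matching 'ab' starting at position 0)
LZ77 triple: (4, 2, 'f')


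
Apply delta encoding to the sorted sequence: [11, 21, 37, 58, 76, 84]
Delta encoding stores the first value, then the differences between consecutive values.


First value: 11
Deltas:
  21 - 11 = 10
  37 - 21 = 16
  58 - 37 = 21
  76 - 58 = 18
  84 - 76 = 8


Delta encoded: [11, 10, 16, 21, 18, 8]


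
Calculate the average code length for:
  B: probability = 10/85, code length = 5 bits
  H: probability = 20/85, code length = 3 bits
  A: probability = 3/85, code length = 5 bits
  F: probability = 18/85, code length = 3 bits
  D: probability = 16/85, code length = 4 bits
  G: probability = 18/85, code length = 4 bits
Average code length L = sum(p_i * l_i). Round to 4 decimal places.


Weighted contributions p_i * l_i:
  B: (10/85) * 5 = 50/85
  H: (20/85) * 3 = 60/85
  A: (3/85) * 5 = 15/85
  F: (18/85) * 3 = 54/85
  D: (16/85) * 4 = 64/85
  G: (18/85) * 4 = 72/85
Sum = (50 + 60 + 15 + 54 + 64 + 72)/85 = 315/85

L = 315/85 = 3.7059 bits/symbol


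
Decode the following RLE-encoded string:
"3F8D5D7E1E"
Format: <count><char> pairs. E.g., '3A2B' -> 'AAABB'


Expanding each <count><char> pair:
  3F -> 'FFF'
  8D -> 'DDDDDDDD'
  5D -> 'DDDDD'
  7E -> 'EEEEEEE'
  1E -> 'E'

Decoded = FFFDDDDDDDDDDDDDEEEEEEEE


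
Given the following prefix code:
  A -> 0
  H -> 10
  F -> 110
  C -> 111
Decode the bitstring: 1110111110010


Decoding step by step:
Bits 111 -> C
Bits 0 -> A
Bits 111 -> C
Bits 110 -> F
Bits 0 -> A
Bits 10 -> H


Decoded message: CACFAH


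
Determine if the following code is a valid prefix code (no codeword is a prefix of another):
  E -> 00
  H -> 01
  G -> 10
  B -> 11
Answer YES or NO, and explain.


Checking each pair (does one codeword prefix another?):
  E='00' vs H='01': no prefix
  E='00' vs G='10': no prefix
  E='00' vs B='11': no prefix
  H='01' vs E='00': no prefix
  H='01' vs G='10': no prefix
  H='01' vs B='11': no prefix
  G='10' vs E='00': no prefix
  G='10' vs H='01': no prefix
  G='10' vs B='11': no prefix
  B='11' vs E='00': no prefix
  B='11' vs H='01': no prefix
  B='11' vs G='10': no prefix
No violation found over all pairs.

YES -- this is a valid prefix code. No codeword is a prefix of any other codeword.


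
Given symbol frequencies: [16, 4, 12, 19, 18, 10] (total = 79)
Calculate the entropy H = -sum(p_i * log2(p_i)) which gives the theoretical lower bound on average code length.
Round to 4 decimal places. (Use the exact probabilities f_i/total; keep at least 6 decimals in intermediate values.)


Per-symbol terms -p_i * log2(p_i) with p_i = f_i/79:
  p = 16/79 = 0.202532: log2(p) = -2.303781, -p*log2(p) = 0.466589
  p = 4/79 = 0.050633: log2(p) = -4.303781, -p*log2(p) = 0.217913
  p = 12/79 = 0.151899: log2(p) = -2.718818, -p*log2(p) = 0.412985
  p = 19/79 = 0.240506: log2(p) = -2.055853, -p*log2(p) = 0.494446
  p = 18/79 = 0.227848: log2(p) = -2.133856, -p*log2(p) = 0.486195
  p = 10/79 = 0.126582: log2(p) = -2.981853, -p*log2(p) = 0.377450
H = 0.466589 + 0.217913 + 0.412985 + 0.494446 + 0.486195 + 0.377450 = 2.455578

H = 2.4556 bits/symbol


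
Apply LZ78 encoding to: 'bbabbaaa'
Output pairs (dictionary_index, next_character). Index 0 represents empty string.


LZ78 encoding steps:
Dictionary: {0: ''}
Step 1: w='' (idx 0), next='b' -> output (0, 'b'), add 'b' as idx 1
Step 2: w='b' (idx 1), next='a' -> output (1, 'a'), add 'ba' as idx 2
Step 3: w='b' (idx 1), next='b' -> output (1, 'b'), add 'bb' as idx 3
Step 4: w='' (idx 0), next='a' -> output (0, 'a'), add 'a' as idx 4
Step 5: w='a' (idx 4), next='a' -> output (4, 'a'), add 'aa' as idx 5


Encoded: [(0, 'b'), (1, 'a'), (1, 'b'), (0, 'a'), (4, 'a')]


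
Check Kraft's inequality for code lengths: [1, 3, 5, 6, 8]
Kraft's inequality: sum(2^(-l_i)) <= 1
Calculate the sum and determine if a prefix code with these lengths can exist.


Sum = 2^(-1) + 2^(-3) + 2^(-5) + 2^(-6) + 2^(-8)
    = 0.5 + 0.125 + 0.03125 + 0.015625 + 0.00390625
    = 173/256 = 0.67578125
Since 0.67578125 <= 1, Kraft's inequality IS satisfied.
A prefix code with these lengths CAN exist.

Kraft sum = 0.67578125. Satisfied.


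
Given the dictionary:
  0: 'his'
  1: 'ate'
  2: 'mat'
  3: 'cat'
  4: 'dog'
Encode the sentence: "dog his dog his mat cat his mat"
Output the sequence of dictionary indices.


Look up each word in the dictionary:
  'dog' -> 4
  'his' -> 0
  'dog' -> 4
  'his' -> 0
  'mat' -> 2
  'cat' -> 3
  'his' -> 0
  'mat' -> 2

Encoded: [4, 0, 4, 0, 2, 3, 0, 2]


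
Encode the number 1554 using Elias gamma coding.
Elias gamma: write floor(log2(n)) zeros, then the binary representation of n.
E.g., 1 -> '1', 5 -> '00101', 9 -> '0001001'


num_bits = floor(log2(1554)) + 1 = 11
leading_zeros = num_bits - 1 = 10
binary(1554) = 11000010010

Elias gamma(1554) = '0000000000' + '11000010010' = 000000000011000010010 (21 bits)


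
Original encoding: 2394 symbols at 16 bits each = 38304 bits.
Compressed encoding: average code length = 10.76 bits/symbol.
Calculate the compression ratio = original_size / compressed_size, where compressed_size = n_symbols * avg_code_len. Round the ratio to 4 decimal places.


original_size = n_symbols * orig_bits = 2394 * 16 = 38304 bits
compressed_size = n_symbols * avg_code_len = 2394 * 10.76 = 25759.44 bits
ratio = original_size / compressed_size = 38304 / 25759.44 = 1.487

Compression ratio = 1.487


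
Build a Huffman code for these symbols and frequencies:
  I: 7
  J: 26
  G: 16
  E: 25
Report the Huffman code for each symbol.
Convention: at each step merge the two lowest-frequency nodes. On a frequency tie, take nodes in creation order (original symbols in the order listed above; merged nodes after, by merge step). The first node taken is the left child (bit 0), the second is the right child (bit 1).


Huffman tree construction:
Step 1: Merge I(7) + G(16) = 23
Step 2: Merge (I+G)(23) + E(25) = 48
Step 3: Merge J(26) + ((I+G)+E)(48) = 74
Read each symbol's code off the tree from the root (left child = 0, right child = 1).

Codes:
  I: 100 (length 3)
  J: 0 (length 1)
  G: 101 (length 3)
  E: 11 (length 2)
Average code length: 145/74 = 1.9595 bits/symbol


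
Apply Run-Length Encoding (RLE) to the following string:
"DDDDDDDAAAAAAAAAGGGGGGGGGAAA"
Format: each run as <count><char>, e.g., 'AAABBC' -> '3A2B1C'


Scanning runs left to right:
  i=0: run of 'D' x 7 -> '7D'
  i=7: run of 'A' x 9 -> '9A'
  i=16: run of 'G' x 9 -> '9G'
  i=25: run of 'A' x 3 -> '3A'

RLE = 7D9A9G3A


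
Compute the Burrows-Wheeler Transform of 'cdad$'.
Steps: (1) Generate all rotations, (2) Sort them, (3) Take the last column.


Rotations (sorted):
  0: $cdad -> last char: d
  1: ad$cd -> last char: d
  2: cdad$ -> last char: $
  3: d$cda -> last char: a
  4: dad$c -> last char: c


BWT = dd$ac


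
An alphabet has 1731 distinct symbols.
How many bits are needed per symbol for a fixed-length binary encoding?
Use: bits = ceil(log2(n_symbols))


log2(1731) = 10.7574
Bracket: 2^10 = 1024 < 1731 <= 2^11 = 2048
So ceil(log2(1731)) = 11

bits = ceil(log2(1731)) = ceil(10.7574) = 11 bits


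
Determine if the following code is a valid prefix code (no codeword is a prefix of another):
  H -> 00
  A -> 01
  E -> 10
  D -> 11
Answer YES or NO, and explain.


Checking each pair (does one codeword prefix another?):
  H='00' vs A='01': no prefix
  H='00' vs E='10': no prefix
  H='00' vs D='11': no prefix
  A='01' vs H='00': no prefix
  A='01' vs E='10': no prefix
  A='01' vs D='11': no prefix
  E='10' vs H='00': no prefix
  E='10' vs A='01': no prefix
  E='10' vs D='11': no prefix
  D='11' vs H='00': no prefix
  D='11' vs A='01': no prefix
  D='11' vs E='10': no prefix
No violation found over all pairs.

YES -- this is a valid prefix code. No codeword is a prefix of any other codeword.


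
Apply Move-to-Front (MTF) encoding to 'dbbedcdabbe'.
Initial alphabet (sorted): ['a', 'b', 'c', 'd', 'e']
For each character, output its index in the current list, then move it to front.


MTF encoding:
'd': index 3 in ['a', 'b', 'c', 'd', 'e'] -> ['d', 'a', 'b', 'c', 'e']
'b': index 2 in ['d', 'a', 'b', 'c', 'e'] -> ['b', 'd', 'a', 'c', 'e']
'b': index 0 in ['b', 'd', 'a', 'c', 'e'] -> ['b', 'd', 'a', 'c', 'e']
'e': index 4 in ['b', 'd', 'a', 'c', 'e'] -> ['e', 'b', 'd', 'a', 'c']
'd': index 2 in ['e', 'b', 'd', 'a', 'c'] -> ['d', 'e', 'b', 'a', 'c']
'c': index 4 in ['d', 'e', 'b', 'a', 'c'] -> ['c', 'd', 'e', 'b', 'a']
'd': index 1 in ['c', 'd', 'e', 'b', 'a'] -> ['d', 'c', 'e', 'b', 'a']
'a': index 4 in ['d', 'c', 'e', 'b', 'a'] -> ['a', 'd', 'c', 'e', 'b']
'b': index 4 in ['a', 'd', 'c', 'e', 'b'] -> ['b', 'a', 'd', 'c', 'e']
'b': index 0 in ['b', 'a', 'd', 'c', 'e'] -> ['b', 'a', 'd', 'c', 'e']
'e': index 4 in ['b', 'a', 'd', 'c', 'e'] -> ['e', 'b', 'a', 'd', 'c']


Output: [3, 2, 0, 4, 2, 4, 1, 4, 4, 0, 4]


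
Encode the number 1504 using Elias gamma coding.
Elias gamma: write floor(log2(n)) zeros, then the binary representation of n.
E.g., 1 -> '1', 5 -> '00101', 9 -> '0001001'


num_bits = floor(log2(1504)) + 1 = 11
leading_zeros = num_bits - 1 = 10
binary(1504) = 10111100000

Elias gamma(1504) = '0000000000' + '10111100000' = 000000000010111100000 (21 bits)


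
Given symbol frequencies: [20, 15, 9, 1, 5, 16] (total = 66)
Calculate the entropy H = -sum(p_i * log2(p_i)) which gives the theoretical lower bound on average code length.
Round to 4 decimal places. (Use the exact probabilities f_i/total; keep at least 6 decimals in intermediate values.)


Per-symbol terms -p_i * log2(p_i) with p_i = f_i/66:
  p = 20/66 = 0.303030: log2(p) = -1.722466, -p*log2(p) = 0.521959
  p = 15/66 = 0.227273: log2(p) = -2.137504, -p*log2(p) = 0.485796
  p = 9/66 = 0.136364: log2(p) = -2.874469, -p*log2(p) = 0.391973
  p = 1/66 = 0.015152: log2(p) = -6.044394, -p*log2(p) = 0.091582
  p = 5/66 = 0.075758: log2(p) = -3.722466, -p*log2(p) = 0.282005
  p = 16/66 = 0.242424: log2(p) = -2.044394, -p*log2(p) = 0.495611
H = 0.521959 + 0.485796 + 0.391973 + 0.091582 + 0.282005 + 0.495611 = 2.268926

H = 2.2689 bits/symbol


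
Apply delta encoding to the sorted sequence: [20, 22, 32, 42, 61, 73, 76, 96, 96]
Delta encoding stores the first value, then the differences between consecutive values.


First value: 20
Deltas:
  22 - 20 = 2
  32 - 22 = 10
  42 - 32 = 10
  61 - 42 = 19
  73 - 61 = 12
  76 - 73 = 3
  96 - 76 = 20
  96 - 96 = 0


Delta encoded: [20, 2, 10, 10, 19, 12, 3, 20, 0]


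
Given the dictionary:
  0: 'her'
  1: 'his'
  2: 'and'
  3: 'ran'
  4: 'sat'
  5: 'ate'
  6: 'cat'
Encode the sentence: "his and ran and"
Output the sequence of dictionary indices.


Look up each word in the dictionary:
  'his' -> 1
  'and' -> 2
  'ran' -> 3
  'and' -> 2

Encoded: [1, 2, 3, 2]


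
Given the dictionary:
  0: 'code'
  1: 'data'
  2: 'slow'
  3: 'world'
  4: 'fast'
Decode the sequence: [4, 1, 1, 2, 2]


Look up each index in the dictionary:
  4 -> 'fast'
  1 -> 'data'
  1 -> 'data'
  2 -> 'slow'
  2 -> 'slow'

Decoded: "fast data data slow slow"


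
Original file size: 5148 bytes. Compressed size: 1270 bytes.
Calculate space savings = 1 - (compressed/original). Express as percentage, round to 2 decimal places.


ratio = compressed/original = 1270/5148 = 0.246698
savings = 1 - ratio = 1 - 0.246698 = 0.753302
as a percentage: 0.753302 * 100 = 75.33%

Space savings = 1 - 1270/5148 = 75.33%


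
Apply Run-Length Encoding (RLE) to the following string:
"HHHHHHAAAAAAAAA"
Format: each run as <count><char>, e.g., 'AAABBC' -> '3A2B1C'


Scanning runs left to right:
  i=0: run of 'H' x 6 -> '6H'
  i=6: run of 'A' x 9 -> '9A'

RLE = 6H9A


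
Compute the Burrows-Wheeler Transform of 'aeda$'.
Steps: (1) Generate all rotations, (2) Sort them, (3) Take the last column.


Rotations (sorted):
  0: $aeda -> last char: a
  1: a$aed -> last char: d
  2: aeda$ -> last char: $
  3: da$ae -> last char: e
  4: eda$a -> last char: a


BWT = ad$ea


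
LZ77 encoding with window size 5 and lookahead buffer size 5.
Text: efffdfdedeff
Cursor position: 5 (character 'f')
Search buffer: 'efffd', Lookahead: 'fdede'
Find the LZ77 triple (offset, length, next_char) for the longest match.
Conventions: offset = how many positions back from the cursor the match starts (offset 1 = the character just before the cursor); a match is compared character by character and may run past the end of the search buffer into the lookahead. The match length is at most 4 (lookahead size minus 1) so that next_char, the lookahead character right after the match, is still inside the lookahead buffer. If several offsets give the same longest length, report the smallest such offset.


Try each offset into the search buffer:
  offset=1 (pos 4, char 'd'): match length 0
  offset=2 (pos 3, char 'f'): match length 2
  offset=3 (pos 2, char 'f'): match length 1
  offset=4 (pos 1, char 'f'): match length 1
  offset=5 (pos 0, char 'e'): match length 0
Longest match has length 2 at offset 2.
next_char = character at position 5 + 2 = 7 -> 'e'

Best match: offset=2, length=2 (matching 'fd' starting at position 3)
LZ77 triple: (2, 2, 'e')


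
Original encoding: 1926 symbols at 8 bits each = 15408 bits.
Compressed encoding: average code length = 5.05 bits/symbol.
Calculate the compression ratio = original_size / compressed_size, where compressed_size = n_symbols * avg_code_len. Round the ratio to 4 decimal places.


original_size = n_symbols * orig_bits = 1926 * 8 = 15408 bits
compressed_size = n_symbols * avg_code_len = 1926 * 5.05 = 9726.3 bits
ratio = original_size / compressed_size = 15408 / 9726.3 = 1.5842

Compression ratio = 1.5842


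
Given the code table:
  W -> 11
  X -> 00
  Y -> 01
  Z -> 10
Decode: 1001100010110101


Decoding:
10 -> Z
01 -> Y
10 -> Z
00 -> X
10 -> Z
11 -> W
01 -> Y
01 -> Y


Result: ZYZXZWYY


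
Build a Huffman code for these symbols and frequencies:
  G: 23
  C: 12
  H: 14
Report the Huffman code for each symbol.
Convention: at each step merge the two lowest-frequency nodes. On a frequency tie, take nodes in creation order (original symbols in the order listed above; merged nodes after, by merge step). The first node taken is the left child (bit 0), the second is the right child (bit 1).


Huffman tree construction:
Step 1: Merge C(12) + H(14) = 26
Step 2: Merge G(23) + (C+H)(26) = 49
Read each symbol's code off the tree from the root (left child = 0, right child = 1).

Codes:
  G: 0 (length 1)
  C: 10 (length 2)
  H: 11 (length 2)
Average code length: 75/49 = 1.5306 bits/symbol


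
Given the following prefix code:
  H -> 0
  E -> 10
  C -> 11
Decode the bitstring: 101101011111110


Decoding step by step:
Bits 10 -> E
Bits 11 -> C
Bits 0 -> H
Bits 10 -> E
Bits 11 -> C
Bits 11 -> C
Bits 11 -> C
Bits 10 -> E


Decoded message: ECHECCCE


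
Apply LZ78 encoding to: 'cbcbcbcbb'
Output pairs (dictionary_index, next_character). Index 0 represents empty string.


LZ78 encoding steps:
Dictionary: {0: ''}
Step 1: w='' (idx 0), next='c' -> output (0, 'c'), add 'c' as idx 1
Step 2: w='' (idx 0), next='b' -> output (0, 'b'), add 'b' as idx 2
Step 3: w='c' (idx 1), next='b' -> output (1, 'b'), add 'cb' as idx 3
Step 4: w='cb' (idx 3), next='c' -> output (3, 'c'), add 'cbc' as idx 4
Step 5: w='b' (idx 2), next='b' -> output (2, 'b'), add 'bb' as idx 5


Encoded: [(0, 'c'), (0, 'b'), (1, 'b'), (3, 'c'), (2, 'b')]


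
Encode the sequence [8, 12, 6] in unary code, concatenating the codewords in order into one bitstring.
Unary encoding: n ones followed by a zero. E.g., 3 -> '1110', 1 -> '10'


Encode each number as n ones followed by a terminating 0:
  8 -> 111111110 (9 bits)
  12 -> 1111111111110 (13 bits)
  6 -> 1111110 (7 bits)
Total length = 9 + 13 + 7 = 29 bits.

Unary([8, 12, 6]) = 11111111011111111111101111110 (29 bits)


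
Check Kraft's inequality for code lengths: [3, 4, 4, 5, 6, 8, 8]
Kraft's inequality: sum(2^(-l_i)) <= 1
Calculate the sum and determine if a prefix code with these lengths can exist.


Sum = 2^(-3) + 2^(-4) + 2^(-4) + 2^(-5) + 2^(-6) + 2^(-8) + 2^(-8)
    = 0.125 + 0.0625 + 0.0625 + 0.03125 + 0.015625 + 0.00390625 + 0.00390625
    = 78/256 = 0.3046875
Since 0.3046875 <= 1, Kraft's inequality IS satisfied.
A prefix code with these lengths CAN exist.

Kraft sum = 0.3046875. Satisfied.


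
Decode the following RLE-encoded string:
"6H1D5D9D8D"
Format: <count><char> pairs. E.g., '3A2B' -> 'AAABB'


Expanding each <count><char> pair:
  6H -> 'HHHHHH'
  1D -> 'D'
  5D -> 'DDDDD'
  9D -> 'DDDDDDDDD'
  8D -> 'DDDDDDDD'

Decoded = HHHHHHDDDDDDDDDDDDDDDDDDDDDDD


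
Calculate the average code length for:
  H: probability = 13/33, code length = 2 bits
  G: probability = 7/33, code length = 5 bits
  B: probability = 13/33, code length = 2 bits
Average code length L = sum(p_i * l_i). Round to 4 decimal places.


Weighted contributions p_i * l_i:
  H: (13/33) * 2 = 26/33
  G: (7/33) * 5 = 35/33
  B: (13/33) * 2 = 26/33
Sum = (26 + 35 + 26)/33 = 87/33

L = 87/33 = 2.6364 bits/symbol


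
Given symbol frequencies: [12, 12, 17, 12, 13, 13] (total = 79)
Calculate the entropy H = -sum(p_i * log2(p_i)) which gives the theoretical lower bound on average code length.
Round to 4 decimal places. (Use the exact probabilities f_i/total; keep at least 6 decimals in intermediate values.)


Per-symbol terms -p_i * log2(p_i) with p_i = f_i/79:
  p = 12/79 = 0.151899: log2(p) = -2.718818, -p*log2(p) = 0.412985
  p = 12/79 = 0.151899: log2(p) = -2.718818, -p*log2(p) = 0.412985
  p = 17/79 = 0.215190: log2(p) = -2.216318, -p*log2(p) = 0.476929
  p = 12/79 = 0.151899: log2(p) = -2.718818, -p*log2(p) = 0.412985
  p = 13/79 = 0.164557: log2(p) = -2.603341, -p*log2(p) = 0.428398
  p = 13/79 = 0.164557: log2(p) = -2.603341, -p*log2(p) = 0.428398
H = 0.412985 + 0.412985 + 0.476929 + 0.412985 + 0.428398 + 0.428398 = 2.572680

H = 2.5727 bits/symbol


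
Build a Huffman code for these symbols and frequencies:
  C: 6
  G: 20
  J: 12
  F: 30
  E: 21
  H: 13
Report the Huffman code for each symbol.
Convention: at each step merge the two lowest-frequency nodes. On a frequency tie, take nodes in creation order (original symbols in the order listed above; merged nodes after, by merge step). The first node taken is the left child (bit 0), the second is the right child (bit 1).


Huffman tree construction:
Step 1: Merge C(6) + J(12) = 18
Step 2: Merge H(13) + (C+J)(18) = 31
Step 3: Merge G(20) + E(21) = 41
Step 4: Merge F(30) + (H+(C+J))(31) = 61
Step 5: Merge (G+E)(41) + (F+(H+(C+J)))(61) = 102
Read each symbol's code off the tree from the root (left child = 0, right child = 1).

Codes:
  C: 1110 (length 4)
  G: 00 (length 2)
  J: 1111 (length 4)
  F: 10 (length 2)
  E: 01 (length 2)
  H: 110 (length 3)
Average code length: 253/102 = 2.4804 bits/symbol


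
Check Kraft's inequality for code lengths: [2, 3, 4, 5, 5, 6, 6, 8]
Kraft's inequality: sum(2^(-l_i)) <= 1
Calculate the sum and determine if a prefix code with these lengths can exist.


Sum = 2^(-2) + 2^(-3) + 2^(-4) + 2^(-5) + 2^(-5) + 2^(-6) + 2^(-6) + 2^(-8)
    = 0.25 + 0.125 + 0.0625 + 0.03125 + 0.03125 + 0.015625 + 0.015625 + 0.00390625
    = 137/256 = 0.53515625
Since 0.53515625 <= 1, Kraft's inequality IS satisfied.
A prefix code with these lengths CAN exist.

Kraft sum = 0.53515625. Satisfied.


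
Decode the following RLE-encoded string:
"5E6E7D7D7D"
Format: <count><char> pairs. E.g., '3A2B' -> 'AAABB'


Expanding each <count><char> pair:
  5E -> 'EEEEE'
  6E -> 'EEEEEE'
  7D -> 'DDDDDDD'
  7D -> 'DDDDDDD'
  7D -> 'DDDDDDD'

Decoded = EEEEEEEEEEEDDDDDDDDDDDDDDDDDDDDD


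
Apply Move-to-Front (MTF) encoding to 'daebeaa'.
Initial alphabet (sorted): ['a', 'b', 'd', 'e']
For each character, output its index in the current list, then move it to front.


MTF encoding:
'd': index 2 in ['a', 'b', 'd', 'e'] -> ['d', 'a', 'b', 'e']
'a': index 1 in ['d', 'a', 'b', 'e'] -> ['a', 'd', 'b', 'e']
'e': index 3 in ['a', 'd', 'b', 'e'] -> ['e', 'a', 'd', 'b']
'b': index 3 in ['e', 'a', 'd', 'b'] -> ['b', 'e', 'a', 'd']
'e': index 1 in ['b', 'e', 'a', 'd'] -> ['e', 'b', 'a', 'd']
'a': index 2 in ['e', 'b', 'a', 'd'] -> ['a', 'e', 'b', 'd']
'a': index 0 in ['a', 'e', 'b', 'd'] -> ['a', 'e', 'b', 'd']


Output: [2, 1, 3, 3, 1, 2, 0]


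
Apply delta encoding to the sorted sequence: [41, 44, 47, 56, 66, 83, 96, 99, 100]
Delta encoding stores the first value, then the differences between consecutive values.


First value: 41
Deltas:
  44 - 41 = 3
  47 - 44 = 3
  56 - 47 = 9
  66 - 56 = 10
  83 - 66 = 17
  96 - 83 = 13
  99 - 96 = 3
  100 - 99 = 1


Delta encoded: [41, 3, 3, 9, 10, 17, 13, 3, 1]


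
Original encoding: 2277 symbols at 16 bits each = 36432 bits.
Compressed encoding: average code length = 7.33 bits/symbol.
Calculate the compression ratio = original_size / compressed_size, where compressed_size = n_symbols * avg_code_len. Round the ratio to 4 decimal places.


original_size = n_symbols * orig_bits = 2277 * 16 = 36432 bits
compressed_size = n_symbols * avg_code_len = 2277 * 7.33 = 16690.41 bits
ratio = original_size / compressed_size = 36432 / 16690.41 = 2.1828

Compression ratio = 2.1828


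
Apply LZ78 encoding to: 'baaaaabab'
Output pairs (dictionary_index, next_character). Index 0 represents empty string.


LZ78 encoding steps:
Dictionary: {0: ''}
Step 1: w='' (idx 0), next='b' -> output (0, 'b'), add 'b' as idx 1
Step 2: w='' (idx 0), next='a' -> output (0, 'a'), add 'a' as idx 2
Step 3: w='a' (idx 2), next='a' -> output (2, 'a'), add 'aa' as idx 3
Step 4: w='aa' (idx 3), next='b' -> output (3, 'b'), add 'aab' as idx 4
Step 5: w='a' (idx 2), next='b' -> output (2, 'b'), add 'ab' as idx 5


Encoded: [(0, 'b'), (0, 'a'), (2, 'a'), (3, 'b'), (2, 'b')]


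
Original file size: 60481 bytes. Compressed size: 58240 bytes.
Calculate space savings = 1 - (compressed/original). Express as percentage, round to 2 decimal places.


ratio = compressed/original = 58240/60481 = 0.962947
savings = 1 - ratio = 1 - 0.962947 = 0.037053
as a percentage: 0.037053 * 100 = 3.71%

Space savings = 1 - 58240/60481 = 3.71%


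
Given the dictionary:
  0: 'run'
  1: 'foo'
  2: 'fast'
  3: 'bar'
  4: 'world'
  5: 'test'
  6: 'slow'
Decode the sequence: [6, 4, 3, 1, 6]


Look up each index in the dictionary:
  6 -> 'slow'
  4 -> 'world'
  3 -> 'bar'
  1 -> 'foo'
  6 -> 'slow'

Decoded: "slow world bar foo slow"


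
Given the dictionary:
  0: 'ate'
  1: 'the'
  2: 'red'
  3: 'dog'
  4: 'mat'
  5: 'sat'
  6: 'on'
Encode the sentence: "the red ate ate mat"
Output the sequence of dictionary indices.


Look up each word in the dictionary:
  'the' -> 1
  'red' -> 2
  'ate' -> 0
  'ate' -> 0
  'mat' -> 4

Encoded: [1, 2, 0, 0, 4]


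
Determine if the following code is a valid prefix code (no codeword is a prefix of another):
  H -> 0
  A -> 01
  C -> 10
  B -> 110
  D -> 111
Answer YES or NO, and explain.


Checking each pair (does one codeword prefix another?):
  H='0' vs A='01': prefix -- VIOLATION

NO -- this is NOT a valid prefix code. H (0) is a prefix of A (01).


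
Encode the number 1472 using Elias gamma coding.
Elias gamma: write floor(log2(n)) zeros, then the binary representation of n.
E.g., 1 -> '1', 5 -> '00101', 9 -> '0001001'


num_bits = floor(log2(1472)) + 1 = 11
leading_zeros = num_bits - 1 = 10
binary(1472) = 10111000000

Elias gamma(1472) = '0000000000' + '10111000000' = 000000000010111000000 (21 bits)


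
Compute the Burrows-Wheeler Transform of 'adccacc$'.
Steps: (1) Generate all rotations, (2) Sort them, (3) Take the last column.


Rotations (sorted):
  0: $adccacc -> last char: c
  1: acc$adcc -> last char: c
  2: adccacc$ -> last char: $
  3: c$adccac -> last char: c
  4: cacc$adc -> last char: c
  5: cc$adcca -> last char: a
  6: ccacc$ad -> last char: d
  7: dccacc$a -> last char: a


BWT = cc$ccada


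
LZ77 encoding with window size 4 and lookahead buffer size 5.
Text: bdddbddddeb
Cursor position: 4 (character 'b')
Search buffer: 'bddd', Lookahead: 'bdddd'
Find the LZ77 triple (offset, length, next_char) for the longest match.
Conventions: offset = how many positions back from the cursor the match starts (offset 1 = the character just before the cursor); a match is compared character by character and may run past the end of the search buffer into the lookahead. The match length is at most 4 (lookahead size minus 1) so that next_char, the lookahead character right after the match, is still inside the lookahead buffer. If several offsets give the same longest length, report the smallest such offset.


Try each offset into the search buffer:
  offset=1 (pos 3, char 'd'): match length 0
  offset=2 (pos 2, char 'd'): match length 0
  offset=3 (pos 1, char 'd'): match length 0
  offset=4 (pos 0, char 'b'): match length 4
Longest match has length 4 at offset 4.
next_char = character at position 4 + 4 = 8 -> 'd'

Best match: offset=4, length=4 (matching 'bddd' starting at position 0)
LZ77 triple: (4, 4, 'd')


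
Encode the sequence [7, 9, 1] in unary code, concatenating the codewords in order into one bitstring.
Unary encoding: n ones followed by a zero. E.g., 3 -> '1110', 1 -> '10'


Encode each number as n ones followed by a terminating 0:
  7 -> 11111110 (8 bits)
  9 -> 1111111110 (10 bits)
  1 -> 10 (2 bits)
Total length = 8 + 10 + 2 = 20 bits.

Unary([7, 9, 1]) = 11111110111111111010 (20 bits)


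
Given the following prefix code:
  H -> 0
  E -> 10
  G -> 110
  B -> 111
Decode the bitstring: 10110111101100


Decoding step by step:
Bits 10 -> E
Bits 110 -> G
Bits 111 -> B
Bits 10 -> E
Bits 110 -> G
Bits 0 -> H


Decoded message: EGBEGH


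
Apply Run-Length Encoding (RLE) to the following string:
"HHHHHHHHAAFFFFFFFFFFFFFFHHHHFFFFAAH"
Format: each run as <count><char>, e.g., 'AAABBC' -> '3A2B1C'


Scanning runs left to right:
  i=0: run of 'H' x 8 -> '8H'
  i=8: run of 'A' x 2 -> '2A'
  i=10: run of 'F' x 14 -> '14F'
  i=24: run of 'H' x 4 -> '4H'
  i=28: run of 'F' x 4 -> '4F'
  i=32: run of 'A' x 2 -> '2A'
  i=34: run of 'H' x 1 -> '1H'

RLE = 8H2A14F4H4F2A1H


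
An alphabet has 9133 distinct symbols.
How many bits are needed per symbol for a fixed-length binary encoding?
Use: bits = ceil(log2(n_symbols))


log2(9133) = 13.1569
Bracket: 2^13 = 8192 < 9133 <= 2^14 = 16384
So ceil(log2(9133)) = 14

bits = ceil(log2(9133)) = ceil(13.1569) = 14 bits


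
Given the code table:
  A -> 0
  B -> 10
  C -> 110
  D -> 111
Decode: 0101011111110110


Decoding:
0 -> A
10 -> B
10 -> B
111 -> D
111 -> D
10 -> B
110 -> C


Result: ABBDDBC


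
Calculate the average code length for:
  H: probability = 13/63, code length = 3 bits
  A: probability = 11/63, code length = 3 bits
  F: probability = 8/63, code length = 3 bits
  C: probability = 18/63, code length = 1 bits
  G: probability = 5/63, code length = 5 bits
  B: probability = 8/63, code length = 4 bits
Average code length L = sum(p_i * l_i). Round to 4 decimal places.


Weighted contributions p_i * l_i:
  H: (13/63) * 3 = 39/63
  A: (11/63) * 3 = 33/63
  F: (8/63) * 3 = 24/63
  C: (18/63) * 1 = 18/63
  G: (5/63) * 5 = 25/63
  B: (8/63) * 4 = 32/63
Sum = (39 + 33 + 24 + 18 + 25 + 32)/63 = 171/63

L = 171/63 = 2.7143 bits/symbol


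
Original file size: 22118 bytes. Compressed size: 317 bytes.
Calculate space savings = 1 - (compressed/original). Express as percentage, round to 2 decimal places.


ratio = compressed/original = 317/22118 = 0.014332
savings = 1 - ratio = 1 - 0.014332 = 0.985668
as a percentage: 0.985668 * 100 = 98.57%

Space savings = 1 - 317/22118 = 98.57%


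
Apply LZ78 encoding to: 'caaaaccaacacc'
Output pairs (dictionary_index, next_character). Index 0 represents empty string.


LZ78 encoding steps:
Dictionary: {0: ''}
Step 1: w='' (idx 0), next='c' -> output (0, 'c'), add 'c' as idx 1
Step 2: w='' (idx 0), next='a' -> output (0, 'a'), add 'a' as idx 2
Step 3: w='a' (idx 2), next='a' -> output (2, 'a'), add 'aa' as idx 3
Step 4: w='a' (idx 2), next='c' -> output (2, 'c'), add 'ac' as idx 4
Step 5: w='c' (idx 1), next='a' -> output (1, 'a'), add 'ca' as idx 5
Step 6: w='ac' (idx 4), next='a' -> output (4, 'a'), add 'aca' as idx 6
Step 7: w='c' (idx 1), next='c' -> output (1, 'c'), add 'cc' as idx 7


Encoded: [(0, 'c'), (0, 'a'), (2, 'a'), (2, 'c'), (1, 'a'), (4, 'a'), (1, 'c')]


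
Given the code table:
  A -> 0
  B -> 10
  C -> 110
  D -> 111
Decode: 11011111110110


Decoding:
110 -> C
111 -> D
111 -> D
10 -> B
110 -> C


Result: CDDBC


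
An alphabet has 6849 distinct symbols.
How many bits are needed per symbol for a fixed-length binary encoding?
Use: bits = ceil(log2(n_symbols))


log2(6849) = 12.7417
Bracket: 2^12 = 4096 < 6849 <= 2^13 = 8192
So ceil(log2(6849)) = 13

bits = ceil(log2(6849)) = ceil(12.7417) = 13 bits


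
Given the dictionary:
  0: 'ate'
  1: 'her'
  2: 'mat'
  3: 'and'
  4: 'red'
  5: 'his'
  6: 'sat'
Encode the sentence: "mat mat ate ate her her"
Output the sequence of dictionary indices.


Look up each word in the dictionary:
  'mat' -> 2
  'mat' -> 2
  'ate' -> 0
  'ate' -> 0
  'her' -> 1
  'her' -> 1

Encoded: [2, 2, 0, 0, 1, 1]


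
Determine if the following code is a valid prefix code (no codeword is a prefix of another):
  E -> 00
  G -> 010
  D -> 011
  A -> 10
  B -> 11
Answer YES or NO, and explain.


Checking each pair (does one codeword prefix another?):
  E='00' vs G='010': no prefix
  E='00' vs D='011': no prefix
  E='00' vs A='10': no prefix
  E='00' vs B='11': no prefix
  G='010' vs E='00': no prefix
  G='010' vs D='011': no prefix
  G='010' vs A='10': no prefix
  G='010' vs B='11': no prefix
  D='011' vs E='00': no prefix
  D='011' vs G='010': no prefix
  D='011' vs A='10': no prefix
  D='011' vs B='11': no prefix
  A='10' vs E='00': no prefix
  A='10' vs G='010': no prefix
  A='10' vs D='011': no prefix
  A='10' vs B='11': no prefix
  B='11' vs E='00': no prefix
  B='11' vs G='010': no prefix
  B='11' vs D='011': no prefix
  B='11' vs A='10': no prefix
No violation found over all pairs.

YES -- this is a valid prefix code. No codeword is a prefix of any other codeword.


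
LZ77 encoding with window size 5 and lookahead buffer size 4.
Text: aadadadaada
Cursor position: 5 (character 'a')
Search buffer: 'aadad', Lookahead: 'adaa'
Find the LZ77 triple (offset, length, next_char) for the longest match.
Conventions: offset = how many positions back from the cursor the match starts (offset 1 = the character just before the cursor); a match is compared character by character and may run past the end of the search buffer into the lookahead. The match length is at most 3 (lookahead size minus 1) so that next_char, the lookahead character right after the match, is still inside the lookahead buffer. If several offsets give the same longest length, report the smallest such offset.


Try each offset into the search buffer:
  offset=1 (pos 4, char 'd'): match length 0
  offset=2 (pos 3, char 'a'): match length 3
  offset=3 (pos 2, char 'd'): match length 0
  offset=4 (pos 1, char 'a'): match length 3
  offset=5 (pos 0, char 'a'): match length 1
Longest match has length 3, found at offsets 2, 4; take the smallest, offset 2.
next_char = character at position 5 + 3 = 8 -> 'a'

Best match: offset=2, length=3 (matching 'ada' starting at position 3)
LZ77 triple: (2, 3, 'a')


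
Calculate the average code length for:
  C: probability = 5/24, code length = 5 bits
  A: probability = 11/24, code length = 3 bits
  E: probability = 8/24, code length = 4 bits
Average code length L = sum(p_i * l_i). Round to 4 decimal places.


Weighted contributions p_i * l_i:
  C: (5/24) * 5 = 25/24
  A: (11/24) * 3 = 33/24
  E: (8/24) * 4 = 32/24
Sum = (25 + 33 + 32)/24 = 90/24

L = 90/24 = 3.7500 bits/symbol


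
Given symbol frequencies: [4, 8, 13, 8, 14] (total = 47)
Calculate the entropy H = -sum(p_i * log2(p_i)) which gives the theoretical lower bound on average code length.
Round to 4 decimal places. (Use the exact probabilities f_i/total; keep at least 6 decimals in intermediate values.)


Per-symbol terms -p_i * log2(p_i) with p_i = f_i/47:
  p = 4/47 = 0.085106: log2(p) = -3.554589, -p*log2(p) = 0.302518
  p = 8/47 = 0.170213: log2(p) = -2.554589, -p*log2(p) = 0.434824
  p = 13/47 = 0.276596: log2(p) = -1.854149, -p*log2(p) = 0.512850
  p = 8/47 = 0.170213: log2(p) = -2.554589, -p*log2(p) = 0.434824
  p = 14/47 = 0.297872: log2(p) = -1.747234, -p*log2(p) = 0.520453
H = 0.302518 + 0.434824 + 0.512850 + 0.434824 + 0.520453 = 2.205469

H = 2.2055 bits/symbol


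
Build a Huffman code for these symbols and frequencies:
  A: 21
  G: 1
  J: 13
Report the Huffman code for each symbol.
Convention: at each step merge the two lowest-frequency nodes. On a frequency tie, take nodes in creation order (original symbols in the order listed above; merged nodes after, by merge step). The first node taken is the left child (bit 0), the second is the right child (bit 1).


Huffman tree construction:
Step 1: Merge G(1) + J(13) = 14
Step 2: Merge (G+J)(14) + A(21) = 35
Read each symbol's code off the tree from the root (left child = 0, right child = 1).

Codes:
  A: 1 (length 1)
  G: 00 (length 2)
  J: 01 (length 2)
Average code length: 49/35 = 1.4000 bits/symbol


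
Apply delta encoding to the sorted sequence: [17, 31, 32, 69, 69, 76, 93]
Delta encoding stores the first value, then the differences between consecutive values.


First value: 17
Deltas:
  31 - 17 = 14
  32 - 31 = 1
  69 - 32 = 37
  69 - 69 = 0
  76 - 69 = 7
  93 - 76 = 17


Delta encoded: [17, 14, 1, 37, 0, 7, 17]


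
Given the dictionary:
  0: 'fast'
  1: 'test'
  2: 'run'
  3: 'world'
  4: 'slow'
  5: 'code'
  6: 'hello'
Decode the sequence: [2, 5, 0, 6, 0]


Look up each index in the dictionary:
  2 -> 'run'
  5 -> 'code'
  0 -> 'fast'
  6 -> 'hello'
  0 -> 'fast'

Decoded: "run code fast hello fast"


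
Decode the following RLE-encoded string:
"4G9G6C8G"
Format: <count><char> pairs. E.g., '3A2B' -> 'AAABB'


Expanding each <count><char> pair:
  4G -> 'GGGG'
  9G -> 'GGGGGGGGG'
  6C -> 'CCCCCC'
  8G -> 'GGGGGGGG'

Decoded = GGGGGGGGGGGGGCCCCCCGGGGGGGG


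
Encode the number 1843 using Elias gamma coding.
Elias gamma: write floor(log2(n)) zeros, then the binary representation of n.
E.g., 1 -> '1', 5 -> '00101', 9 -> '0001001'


num_bits = floor(log2(1843)) + 1 = 11
leading_zeros = num_bits - 1 = 10
binary(1843) = 11100110011

Elias gamma(1843) = '0000000000' + '11100110011' = 000000000011100110011 (21 bits)


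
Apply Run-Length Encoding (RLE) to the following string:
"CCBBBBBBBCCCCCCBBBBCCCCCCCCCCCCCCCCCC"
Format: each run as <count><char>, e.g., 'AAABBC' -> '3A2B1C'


Scanning runs left to right:
  i=0: run of 'C' x 2 -> '2C'
  i=2: run of 'B' x 7 -> '7B'
  i=9: run of 'C' x 6 -> '6C'
  i=15: run of 'B' x 4 -> '4B'
  i=19: run of 'C' x 18 -> '18C'

RLE = 2C7B6C4B18C


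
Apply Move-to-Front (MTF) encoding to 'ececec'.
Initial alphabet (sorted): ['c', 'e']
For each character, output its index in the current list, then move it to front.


MTF encoding:
'e': index 1 in ['c', 'e'] -> ['e', 'c']
'c': index 1 in ['e', 'c'] -> ['c', 'e']
'e': index 1 in ['c', 'e'] -> ['e', 'c']
'c': index 1 in ['e', 'c'] -> ['c', 'e']
'e': index 1 in ['c', 'e'] -> ['e', 'c']
'c': index 1 in ['e', 'c'] -> ['c', 'e']


Output: [1, 1, 1, 1, 1, 1]


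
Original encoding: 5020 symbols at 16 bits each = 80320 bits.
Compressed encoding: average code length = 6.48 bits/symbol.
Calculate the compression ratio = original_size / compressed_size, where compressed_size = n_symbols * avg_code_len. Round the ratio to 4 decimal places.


original_size = n_symbols * orig_bits = 5020 * 16 = 80320 bits
compressed_size = n_symbols * avg_code_len = 5020 * 6.48 = 32529.6 bits
ratio = original_size / compressed_size = 80320 / 32529.6 = 2.4691

Compression ratio = 2.4691


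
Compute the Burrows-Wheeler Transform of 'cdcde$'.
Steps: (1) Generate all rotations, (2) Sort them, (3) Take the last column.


Rotations (sorted):
  0: $cdcde -> last char: e
  1: cdcde$ -> last char: $
  2: cde$cd -> last char: d
  3: dcde$c -> last char: c
  4: de$cdc -> last char: c
  5: e$cdcd -> last char: d


BWT = e$dccd


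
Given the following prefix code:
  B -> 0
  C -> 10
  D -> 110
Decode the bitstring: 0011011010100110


Decoding step by step:
Bits 0 -> B
Bits 0 -> B
Bits 110 -> D
Bits 110 -> D
Bits 10 -> C
Bits 10 -> C
Bits 0 -> B
Bits 110 -> D


Decoded message: BBDDCCBD


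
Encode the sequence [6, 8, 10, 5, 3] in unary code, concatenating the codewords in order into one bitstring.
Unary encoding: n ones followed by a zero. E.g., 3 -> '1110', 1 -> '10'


Encode each number as n ones followed by a terminating 0:
  6 -> 1111110 (7 bits)
  8 -> 111111110 (9 bits)
  10 -> 11111111110 (11 bits)
  5 -> 111110 (6 bits)
  3 -> 1110 (4 bits)
Total length = 7 + 9 + 11 + 6 + 4 = 37 bits.

Unary([6, 8, 10, 5, 3]) = 1111110111111110111111111101111101110 (37 bits)


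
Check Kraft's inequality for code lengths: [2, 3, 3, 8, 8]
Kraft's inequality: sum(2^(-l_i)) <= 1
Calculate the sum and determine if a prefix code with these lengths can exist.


Sum = 2^(-2) + 2^(-3) + 2^(-3) + 2^(-8) + 2^(-8)
    = 0.25 + 0.125 + 0.125 + 0.00390625 + 0.00390625
    = 130/256 = 0.5078125
Since 0.5078125 <= 1, Kraft's inequality IS satisfied.
A prefix code with these lengths CAN exist.

Kraft sum = 0.5078125. Satisfied.


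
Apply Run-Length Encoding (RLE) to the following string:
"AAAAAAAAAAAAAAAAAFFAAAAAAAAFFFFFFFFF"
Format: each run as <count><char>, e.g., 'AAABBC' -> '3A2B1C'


Scanning runs left to right:
  i=0: run of 'A' x 17 -> '17A'
  i=17: run of 'F' x 2 -> '2F'
  i=19: run of 'A' x 8 -> '8A'
  i=27: run of 'F' x 9 -> '9F'

RLE = 17A2F8A9F
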